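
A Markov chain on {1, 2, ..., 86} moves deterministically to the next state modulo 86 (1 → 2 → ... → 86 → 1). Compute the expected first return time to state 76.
E[T_76 | X_0 = 76] = 86

The chain cycles deterministically, so starting at state 76 it returns in exactly 86 steps. Equivalently, the stationary distribution is uniform π_j = 1/86 for every state j, so by Kac's formula E[T_76] = 1/π_76 = 86.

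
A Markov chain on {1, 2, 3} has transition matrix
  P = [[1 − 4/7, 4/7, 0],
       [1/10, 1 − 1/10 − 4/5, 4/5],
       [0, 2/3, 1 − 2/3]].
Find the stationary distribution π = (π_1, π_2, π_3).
π = (7/95, 8/19, 48/95)

This is a birth-death chain on three states, which satisfies detailed balance: π_1 · P_{12} = π_2 · P_{21} and π_2 · P_{23} = π_3 · P_{32}.
From π_1 · 4/7 = π_2 · 1/10: π_2/π_1 = (4/7)/(1/10) = 40/7.
From π_2 · 4/5 = π_3 · 2/3: π_3/π_2 = (4/5)/(2/3) = 6/5.
Take π_1 proportional to 1; then unnormalized π = (1, 40/7, 48/7). Normalize by dividing by the sum 95/7:
  π = (7/95, 8/19, 48/95).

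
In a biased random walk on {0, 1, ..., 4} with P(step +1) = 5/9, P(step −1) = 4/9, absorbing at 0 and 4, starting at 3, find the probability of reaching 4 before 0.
P(hit 4 before 0) = (1 − (4/5)^3) / (1 − (4/5)^4) = 305/369

Let u_k denote P(reach 4 before 0 | start at k). Boundary: u_0 = 0, u_4 = 1. Recurrence: u_k = 5/9·u_{k+1} + 4/9·u_{k-1} for 1 ≤ k ≤ 3. Try u_k = A + B·r^k with r = q/p = (4/9)/(5/9) = 4/5. Substitution satisfies the recurrence; boundary conditions give:
  u_k = (1 − r^k) / (1 − r^N) = (1 − (4/5)^3) / (1 − (4/5)^4) = 305/369.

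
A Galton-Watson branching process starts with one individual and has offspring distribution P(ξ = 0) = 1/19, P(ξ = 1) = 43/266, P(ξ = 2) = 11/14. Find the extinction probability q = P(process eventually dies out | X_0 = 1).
q = 14/209

The pgf is f(s) = 1/19 + 43/266·s + 11/14·s². The extinction probability q is the smallest fixed point of f in [0, 1]. Setting s = f(s):
  11/14·s² + (43/266 − 1)·s + 1/19 = 0
  11/14·s² − (1/19 + 11/14)·s + 1/19 = 0
which factors as (s − 1)·(11/14·s − 1/19) = 0, giving roots s = 1 and s = (1/19)/(11/14) = 14/209.
Mean offspring μ = 43/266 + 2·11/14 = 461/266 > 1 (supercritical), so q < 1. The extinction probability is the smaller root: q = (1/19)/(11/14) = 14/209.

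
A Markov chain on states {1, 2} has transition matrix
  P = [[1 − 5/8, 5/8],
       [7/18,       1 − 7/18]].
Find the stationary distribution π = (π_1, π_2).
π_1 = 28/73, π_2 = 45/73

Solve πP = π with π_1 + π_2 = 1. From πP = π: π_1 · (1 − 5/8) + π_2 · 7/18 = π_1 ⇒ π_2 · 7/18 = π_1 · 5/8 ⇒ π_2/π_1 = (5/8)/(7/18) = 45/28. Together with π_1 + π_2 = 1:
  π_1 = (7/18)/(5/8 + 7/18) = (7/18)/(73/72) = 28/73,
  π_2 = (5/8)/(5/8 + 7/18) = (5/8)/(73/72) = 45/73.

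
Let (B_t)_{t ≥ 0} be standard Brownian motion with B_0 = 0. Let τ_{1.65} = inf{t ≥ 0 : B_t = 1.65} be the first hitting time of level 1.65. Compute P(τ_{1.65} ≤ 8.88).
P(τ_{1.65} ≤ 8.88) = 2(1 − Φ(1.65/√8.88)) = 2(1 − Φ(0.5537)) ≈ 0.5798

By the reflection principle for standard BM, P(τ_b ≤ t) = 2 · P(B_t ≥ b). Since B_t ~ N(0, t), P(B_t ≥ 1.65) = 1 − Φ(1.65/√t) = 1 − Φ(1.65/√8.88) = 1 − Φ(0.5537) ≈ 0.28989. Doubling: P(τ_{1.65} ≤ 8.88) ≈ 2 · 0.28989 = 0.57978 ≈ 0.5798.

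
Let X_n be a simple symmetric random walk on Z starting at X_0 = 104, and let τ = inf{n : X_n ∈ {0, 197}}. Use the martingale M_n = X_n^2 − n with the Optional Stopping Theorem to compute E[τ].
E[τ] = 9672

M_n = X_n^2 − n is a martingale (since E[X_{n+1}^2 | F_n] = X_n^2 + 1). By OST (τ has finite mean in a bounded region), E[M_τ] = E[M_0] = X_0^2 − 0 = 104^2 = 10816. Also E[M_τ] = E[X_τ^2] − E[τ]. The walk exits at 0 or 197, with P(hit 197 first) = 104/197, so E[X_τ^2] = 197^2 · 104/197 + 0 = 20488. Thus E[τ] = E[X_τ^2] − E[M_τ] = 20488 − 10816 = 9672 = 104(197 − 104) = 9672.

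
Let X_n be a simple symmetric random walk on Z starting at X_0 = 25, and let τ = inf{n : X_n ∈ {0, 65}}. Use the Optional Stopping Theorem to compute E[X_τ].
E[X_τ] = 25

X_n is a martingale and τ is a bounded-mean stopping time (indeed τ is finite a.s. with bounded expectation since the walk is in a bounded region). By the OST, E[X_τ] = E[X_0] = 25. Equivalently: E[X_τ] = 65 · P(hit 65 first) + 0 · P(hit 0 first) = 65 · (25/65) = 25.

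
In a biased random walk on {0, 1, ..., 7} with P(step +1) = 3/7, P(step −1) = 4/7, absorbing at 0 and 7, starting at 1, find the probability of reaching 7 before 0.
P(hit 7 before 0) = (1 − (4/3)^1) / (1 − (4/3)^7) = 729/14197

Let u_k denote P(reach 7 before 0 | start at k). Boundary: u_0 = 0, u_7 = 1. Recurrence: u_k = 3/7·u_{k+1} + 4/7·u_{k-1} for 1 ≤ k ≤ 6. Try u_k = A + B·r^k with r = q/p = (4/7)/(3/7) = 4/3. Substitution satisfies the recurrence; boundary conditions give:
  u_k = (1 − r^k) / (1 − r^N) = (1 − (4/3)^1) / (1 − (4/3)^7) = 729/14197.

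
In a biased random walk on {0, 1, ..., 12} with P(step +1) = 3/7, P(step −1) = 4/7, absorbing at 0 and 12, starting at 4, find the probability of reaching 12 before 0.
P(hit 12 before 0) = (1 − (4/3)^4) / (1 − (4/3)^12) = 6561/92833

Let u_k denote P(reach 12 before 0 | start at k). Boundary: u_0 = 0, u_12 = 1. Recurrence: u_k = 3/7·u_{k+1} + 4/7·u_{k-1} for 1 ≤ k ≤ 11. Try u_k = A + B·r^k with r = q/p = (4/7)/(3/7) = 4/3. Substitution satisfies the recurrence; boundary conditions give:
  u_k = (1 − r^k) / (1 − r^N) = (1 − (4/3)^4) / (1 − (4/3)^12) = 6561/92833.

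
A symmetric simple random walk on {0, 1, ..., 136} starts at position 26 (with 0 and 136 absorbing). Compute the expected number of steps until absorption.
E[τ | X_0 = 26] = 2860

Let v_k = E[τ | X_0 = k]. Boundary: v_0 = v_136 = 0. Recurrence: v_k = 1 + (v_{k-1} + v_{k+1})/2 for 1 ≤ k ≤ 135. The particular solution to v_k − (v_{k-1} + v_{k+1})/2 = 1 is v_k = −k^2. Adding homogeneous solution A + B k and matching boundaries gives v_k = k (136 − k). Substituting k = 26: v_26 = 26 · 110 = 2860.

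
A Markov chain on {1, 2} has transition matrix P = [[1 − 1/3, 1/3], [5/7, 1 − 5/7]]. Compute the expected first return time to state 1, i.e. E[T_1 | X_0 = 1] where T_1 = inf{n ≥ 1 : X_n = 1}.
E[T_1 | X_0 = 1] = 1/π_1 = 22/15

For an irreducible recurrent Markov chain with stationary distribution π, E[T_i | X_0 = i] = 1/π_i (Kac's formula). Here π_1 = (5/7)/(1/3 + 5/7) = (5/7)/(22/21) = 15/22, so E[T_1 | X_0 = 1] = 1/π_1 = (1/3 + 5/7)/(5/7) = (22/21)/(5/7) = 22/15.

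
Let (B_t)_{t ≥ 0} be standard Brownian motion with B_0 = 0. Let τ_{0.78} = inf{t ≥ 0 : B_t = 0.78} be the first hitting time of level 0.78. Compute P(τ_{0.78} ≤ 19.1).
P(τ_{0.78} ≤ 19.1) = 2(1 − Φ(0.78/√19.1)) = 2(1 − Φ(0.1785)) ≈ 0.8583

By the reflection principle for standard BM, P(τ_b ≤ t) = 2 · P(B_t ≥ b). Since B_t ~ N(0, t), P(B_t ≥ 0.78) = 1 − Φ(0.78/√t) = 1 − Φ(0.78/√19.1) = 1 − Φ(0.1785) ≈ 0.42917. Doubling: P(τ_{0.78} ≤ 19.1) ≈ 2 · 0.42917 = 0.85834 ≈ 0.8583.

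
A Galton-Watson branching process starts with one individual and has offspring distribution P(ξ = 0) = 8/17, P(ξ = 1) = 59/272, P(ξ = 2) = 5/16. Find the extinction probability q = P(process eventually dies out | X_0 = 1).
q = 1

Mean offspring μ = 0·8/17 + 1·59/272 + 2·5/16 = 229/272 ≤ 1. For μ ≤ 1 with offspring not concentrated at 1, the Galton-Watson process goes extinct almost surely, so q = 1.
(Algebraic check: The pgf is f(s) = 8/17 + 59/272·s + 5/16·s². The extinction probability q is the smallest fixed point of f in [0, 1]. Setting s = f(s):
  5/16·s² + (59/272 − 1)·s + 8/17 = 0
  5/16·s² − (8/17 + 5/16)·s + 8/17 = 0
which factors as (s − 1)·(5/16·s − 8/17) = 0, giving roots s = 1 and s = (8/17)/(5/16) = 128/85. Since 128/85 ≥ 1, the smallest root in [0, 1] is s = 1.)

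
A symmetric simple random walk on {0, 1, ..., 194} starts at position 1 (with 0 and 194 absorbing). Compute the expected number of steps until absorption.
E[τ | X_0 = 1] = 193

Let v_k = E[τ | X_0 = k]. Boundary: v_0 = v_194 = 0. Recurrence: v_k = 1 + (v_{k-1} + v_{k+1})/2 for 1 ≤ k ≤ 193. The particular solution to v_k − (v_{k-1} + v_{k+1})/2 = 1 is v_k = −k^2. Adding homogeneous solution A + B k and matching boundaries gives v_k = k (194 − k). Substituting k = 1: v_1 = 1 · 193 = 193.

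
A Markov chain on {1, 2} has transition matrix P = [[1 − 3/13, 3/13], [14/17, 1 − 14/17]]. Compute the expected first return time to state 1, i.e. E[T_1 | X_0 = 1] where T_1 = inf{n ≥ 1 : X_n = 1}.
E[T_1 | X_0 = 1] = 1/π_1 = 233/182

For an irreducible recurrent Markov chain with stationary distribution π, E[T_i | X_0 = i] = 1/π_i (Kac's formula). Here π_1 = (14/17)/(3/13 + 14/17) = (14/17)/(233/221) = 182/233, so E[T_1 | X_0 = 1] = 1/π_1 = (3/13 + 14/17)/(14/17) = (233/221)/(14/17) = 233/182.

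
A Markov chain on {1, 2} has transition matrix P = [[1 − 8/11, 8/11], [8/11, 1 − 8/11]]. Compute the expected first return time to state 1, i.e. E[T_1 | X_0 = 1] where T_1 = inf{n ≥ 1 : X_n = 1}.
E[T_1 | X_0 = 1] = 1/π_1 = 2

For an irreducible recurrent Markov chain with stationary distribution π, E[T_i | X_0 = i] = 1/π_i (Kac's formula). Here π_1 = (8/11)/(8/11 + 8/11) = (8/11)/(16/11) = 1/2, so E[T_1 | X_0 = 1] = 1/π_1 = (8/11 + 8/11)/(8/11) = (16/11)/(8/11) = 2.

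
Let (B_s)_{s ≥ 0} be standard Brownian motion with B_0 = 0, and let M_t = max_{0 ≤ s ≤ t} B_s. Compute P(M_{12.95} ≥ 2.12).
P(M_{12.95} ≥ 2.12) = 2·P(B_{12.95} ≥ 2.12) = 2(1 − Φ(2.12/√12.95)) ≈ 0.5558

By the reflection principle for Brownian motion, P(M_t ≥ a) = 2 · P(B_t ≥ a) for a ≥ 0. Since B_t ~ N(0, t), P(B_t ≥ 2.12) = 1 − Φ(2.12/√t) = 1 − Φ(2.12/√12.95) = 1 − Φ(0.5891). So
  P(M_{12.95} ≥ 2.12) = 2(1 − Φ(0.5891)) ≈ 0.5558.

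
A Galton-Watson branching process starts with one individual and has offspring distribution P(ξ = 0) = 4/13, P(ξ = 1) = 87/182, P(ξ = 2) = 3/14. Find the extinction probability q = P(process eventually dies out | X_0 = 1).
q = 1

Mean offspring μ = 0·4/13 + 1·87/182 + 2·3/14 = 165/182 ≤ 1. For μ ≤ 1 with offspring not concentrated at 1, the Galton-Watson process goes extinct almost surely, so q = 1.
(Algebraic check: The pgf is f(s) = 4/13 + 87/182·s + 3/14·s². The extinction probability q is the smallest fixed point of f in [0, 1]. Setting s = f(s):
  3/14·s² + (87/182 − 1)·s + 4/13 = 0
  3/14·s² − (4/13 + 3/14)·s + 4/13 = 0
which factors as (s − 1)·(3/14·s − 4/13) = 0, giving roots s = 1 and s = (4/13)/(3/14) = 56/39. Since 56/39 ≥ 1, the smallest root in [0, 1] is s = 1.)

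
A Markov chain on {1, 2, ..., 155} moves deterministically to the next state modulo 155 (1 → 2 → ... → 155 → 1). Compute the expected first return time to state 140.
E[T_140 | X_0 = 140] = 155

The chain cycles deterministically, so starting at state 140 it returns in exactly 155 steps. Equivalently, the stationary distribution is uniform π_j = 1/155 for every state j, so by Kac's formula E[T_140] = 1/π_140 = 155.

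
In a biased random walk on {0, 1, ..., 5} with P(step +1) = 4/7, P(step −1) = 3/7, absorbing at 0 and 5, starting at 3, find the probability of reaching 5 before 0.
P(hit 5 before 0) = (1 − (3/4)^3) / (1 − (3/4)^5) = 592/781

Let u_k denote P(reach 5 before 0 | start at k). Boundary: u_0 = 0, u_5 = 1. Recurrence: u_k = 4/7·u_{k+1} + 3/7·u_{k-1} for 1 ≤ k ≤ 4. Try u_k = A + B·r^k with r = q/p = (3/7)/(4/7) = 3/4. Substitution satisfies the recurrence; boundary conditions give:
  u_k = (1 − r^k) / (1 − r^N) = (1 − (3/4)^3) / (1 − (3/4)^5) = 592/781.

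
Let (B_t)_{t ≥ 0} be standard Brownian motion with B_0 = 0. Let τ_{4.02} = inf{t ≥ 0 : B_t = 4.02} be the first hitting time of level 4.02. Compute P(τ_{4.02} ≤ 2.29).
P(τ_{4.02} ≤ 2.29) = 2(1 − Φ(4.02/√2.29)) = 2(1 − Φ(2.6565)) ≈ 0.0079

By the reflection principle for standard BM, P(τ_b ≤ t) = 2 · P(B_t ≥ b). Since B_t ~ N(0, t), P(B_t ≥ 4.02) = 1 − Φ(4.02/√t) = 1 − Φ(4.02/√2.29) = 1 − Φ(2.6565) ≈ 0.00395. Doubling: P(τ_{4.02} ≤ 2.29) ≈ 2 · 0.00395 = 0.00790 ≈ 0.0079.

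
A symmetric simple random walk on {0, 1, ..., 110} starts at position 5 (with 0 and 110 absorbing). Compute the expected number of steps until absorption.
E[τ | X_0 = 5] = 525

Let v_k = E[τ | X_0 = k]. Boundary: v_0 = v_110 = 0. Recurrence: v_k = 1 + (v_{k-1} + v_{k+1})/2 for 1 ≤ k ≤ 109. The particular solution to v_k − (v_{k-1} + v_{k+1})/2 = 1 is v_k = −k^2. Adding homogeneous solution A + B k and matching boundaries gives v_k = k (110 − k). Substituting k = 5: v_5 = 5 · 105 = 525.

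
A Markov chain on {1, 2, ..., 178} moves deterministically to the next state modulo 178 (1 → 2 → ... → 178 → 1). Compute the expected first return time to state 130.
E[T_130 | X_0 = 130] = 178

The chain cycles deterministically, so starting at state 130 it returns in exactly 178 steps. Equivalently, the stationary distribution is uniform π_j = 1/178 for every state j, so by Kac's formula E[T_130] = 1/π_130 = 178.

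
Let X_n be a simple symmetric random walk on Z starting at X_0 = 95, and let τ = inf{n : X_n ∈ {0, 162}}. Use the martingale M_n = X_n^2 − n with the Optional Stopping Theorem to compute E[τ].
E[τ] = 6365

M_n = X_n^2 − n is a martingale (since E[X_{n+1}^2 | F_n] = X_n^2 + 1). By OST (τ has finite mean in a bounded region), E[M_τ] = E[M_0] = X_0^2 − 0 = 95^2 = 9025. Also E[M_τ] = E[X_τ^2] − E[τ]. The walk exits at 0 or 162, with P(hit 162 first) = 95/162, so E[X_τ^2] = 162^2 · 95/162 + 0 = 15390. Thus E[τ] = E[X_τ^2] − E[M_τ] = 15390 − 9025 = 6365 = 95(162 − 95) = 6365.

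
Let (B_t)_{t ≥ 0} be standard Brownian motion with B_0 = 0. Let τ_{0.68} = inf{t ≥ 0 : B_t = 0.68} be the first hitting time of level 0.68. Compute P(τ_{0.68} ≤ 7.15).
P(τ_{0.68} ≤ 7.15) = 2(1 − Φ(0.68/√7.15)) = 2(1 − Φ(0.2543)) ≈ 0.7993

By the reflection principle for standard BM, P(τ_b ≤ t) = 2 · P(B_t ≥ b). Since B_t ~ N(0, t), P(B_t ≥ 0.68) = 1 − Φ(0.68/√t) = 1 − Φ(0.68/√7.15) = 1 − Φ(0.2543) ≈ 0.39963. Doubling: P(τ_{0.68} ≤ 7.15) ≈ 2 · 0.39963 = 0.79926 ≈ 0.7993.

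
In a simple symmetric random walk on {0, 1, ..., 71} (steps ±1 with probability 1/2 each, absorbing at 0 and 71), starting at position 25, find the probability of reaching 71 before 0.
P(hit 71 before 0) = 25/71

Let u_k = P(hit 71 before 0 | start at k). Then u_0 = 0, u_71 = 1, and u_k = u_{k-1}/2 + u_{k+1}/2 for 1 ≤ k ≤ 70. This harmonic recurrence is solved by u_k = k/71, giving u_25 = 25/71.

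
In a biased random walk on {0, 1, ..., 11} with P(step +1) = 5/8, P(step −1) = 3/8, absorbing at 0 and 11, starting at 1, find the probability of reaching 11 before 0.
P(hit 11 before 0) = (1 − (3/5)^1) / (1 − (3/5)^11) = 9765625/24325489

Let u_k denote P(reach 11 before 0 | start at k). Boundary: u_0 = 0, u_11 = 1. Recurrence: u_k = 5/8·u_{k+1} + 3/8·u_{k-1} for 1 ≤ k ≤ 10. Try u_k = A + B·r^k with r = q/p = (3/8)/(5/8) = 3/5. Substitution satisfies the recurrence; boundary conditions give:
  u_k = (1 − r^k) / (1 − r^N) = (1 − (3/5)^1) / (1 − (3/5)^11) = 9765625/24325489.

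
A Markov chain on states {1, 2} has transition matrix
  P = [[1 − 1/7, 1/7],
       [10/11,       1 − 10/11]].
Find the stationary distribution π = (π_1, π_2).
π_1 = 70/81, π_2 = 11/81

Solve πP = π with π_1 + π_2 = 1. From πP = π: π_1 · (1 − 1/7) + π_2 · 10/11 = π_1 ⇒ π_2 · 10/11 = π_1 · 1/7 ⇒ π_2/π_1 = (1/7)/(10/11) = 11/70. Together with π_1 + π_2 = 1:
  π_1 = (10/11)/(1/7 + 10/11) = (10/11)/(81/77) = 70/81,
  π_2 = (1/7)/(1/7 + 10/11) = (1/7)/(81/77) = 11/81.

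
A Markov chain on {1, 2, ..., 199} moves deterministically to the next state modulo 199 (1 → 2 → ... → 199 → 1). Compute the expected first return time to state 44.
E[T_44 | X_0 = 44] = 199

The chain cycles deterministically, so starting at state 44 it returns in exactly 199 steps. Equivalently, the stationary distribution is uniform π_j = 1/199 for every state j, so by Kac's formula E[T_44] = 1/π_44 = 199.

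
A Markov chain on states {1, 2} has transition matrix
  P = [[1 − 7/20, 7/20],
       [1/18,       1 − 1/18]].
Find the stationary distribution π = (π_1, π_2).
π_1 = 10/73, π_2 = 63/73

Solve πP = π with π_1 + π_2 = 1. From πP = π: π_1 · (1 − 7/20) + π_2 · 1/18 = π_1 ⇒ π_2 · 1/18 = π_1 · 7/20 ⇒ π_2/π_1 = (7/20)/(1/18) = 63/10. Together with π_1 + π_2 = 1:
  π_1 = (1/18)/(7/20 + 1/18) = (1/18)/(73/180) = 10/73,
  π_2 = (7/20)/(7/20 + 1/18) = (7/20)/(73/180) = 63/73.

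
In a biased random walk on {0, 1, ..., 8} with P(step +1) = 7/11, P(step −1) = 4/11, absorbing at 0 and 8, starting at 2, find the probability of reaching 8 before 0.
P(hit 8 before 0) = (1 − (4/7)^2) / (1 − (4/7)^8) = 117649/172705

Let u_k denote P(reach 8 before 0 | start at k). Boundary: u_0 = 0, u_8 = 1. Recurrence: u_k = 7/11·u_{k+1} + 4/11·u_{k-1} for 1 ≤ k ≤ 7. Try u_k = A + B·r^k with r = q/p = (4/11)/(7/11) = 4/7. Substitution satisfies the recurrence; boundary conditions give:
  u_k = (1 − r^k) / (1 − r^N) = (1 − (4/7)^2) / (1 − (4/7)^8) = 117649/172705.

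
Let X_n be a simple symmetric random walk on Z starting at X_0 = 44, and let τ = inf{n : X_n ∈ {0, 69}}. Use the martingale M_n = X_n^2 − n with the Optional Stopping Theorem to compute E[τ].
E[τ] = 1100

M_n = X_n^2 − n is a martingale (since E[X_{n+1}^2 | F_n] = X_n^2 + 1). By OST (τ has finite mean in a bounded region), E[M_τ] = E[M_0] = X_0^2 − 0 = 44^2 = 1936. Also E[M_τ] = E[X_τ^2] − E[τ]. The walk exits at 0 or 69, with P(hit 69 first) = 44/69, so E[X_τ^2] = 69^2 · 44/69 + 0 = 3036. Thus E[τ] = E[X_τ^2] − E[M_τ] = 3036 − 1936 = 1100 = 44(69 − 44) = 1100.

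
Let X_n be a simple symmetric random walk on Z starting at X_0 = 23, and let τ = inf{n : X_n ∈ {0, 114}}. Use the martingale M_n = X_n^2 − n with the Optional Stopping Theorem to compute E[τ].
E[τ] = 2093

M_n = X_n^2 − n is a martingale (since E[X_{n+1}^2 | F_n] = X_n^2 + 1). By OST (τ has finite mean in a bounded region), E[M_τ] = E[M_0] = X_0^2 − 0 = 23^2 = 529. Also E[M_τ] = E[X_τ^2] − E[τ]. The walk exits at 0 or 114, with P(hit 114 first) = 23/114, so E[X_τ^2] = 114^2 · 23/114 + 0 = 2622. Thus E[τ] = E[X_τ^2] − E[M_τ] = 2622 − 529 = 2093 = 23(114 − 23) = 2093.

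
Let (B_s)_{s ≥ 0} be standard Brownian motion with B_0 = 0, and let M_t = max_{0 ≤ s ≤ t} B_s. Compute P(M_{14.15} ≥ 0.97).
P(M_{14.15} ≥ 0.97) = 2·P(B_{14.15} ≥ 0.97) = 2(1 − Φ(0.97/√14.15)) ≈ 0.7965

By the reflection principle for Brownian motion, P(M_t ≥ a) = 2 · P(B_t ≥ a) for a ≥ 0. Since B_t ~ N(0, t), P(B_t ≥ 0.97) = 1 − Φ(0.97/√t) = 1 − Φ(0.97/√14.15) = 1 − Φ(0.2579). So
  P(M_{14.15} ≥ 0.97) = 2(1 − Φ(0.2579)) ≈ 0.7965.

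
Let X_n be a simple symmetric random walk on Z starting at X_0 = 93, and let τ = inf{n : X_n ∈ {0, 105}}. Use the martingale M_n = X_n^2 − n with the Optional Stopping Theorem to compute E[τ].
E[τ] = 1116

M_n = X_n^2 − n is a martingale (since E[X_{n+1}^2 | F_n] = X_n^2 + 1). By OST (τ has finite mean in a bounded region), E[M_τ] = E[M_0] = X_0^2 − 0 = 93^2 = 8649. Also E[M_τ] = E[X_τ^2] − E[τ]. The walk exits at 0 or 105, with P(hit 105 first) = 93/105, so E[X_τ^2] = 105^2 · 93/105 + 0 = 9765. Thus E[τ] = E[X_τ^2] − E[M_τ] = 9765 − 8649 = 1116 = 93(105 − 93) = 1116.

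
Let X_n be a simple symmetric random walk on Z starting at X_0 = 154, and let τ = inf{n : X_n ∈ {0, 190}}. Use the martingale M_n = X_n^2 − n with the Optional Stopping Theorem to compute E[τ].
E[τ] = 5544

M_n = X_n^2 − n is a martingale (since E[X_{n+1}^2 | F_n] = X_n^2 + 1). By OST (τ has finite mean in a bounded region), E[M_τ] = E[M_0] = X_0^2 − 0 = 154^2 = 23716. Also E[M_τ] = E[X_τ^2] − E[τ]. The walk exits at 0 or 190, with P(hit 190 first) = 154/190, so E[X_τ^2] = 190^2 · 154/190 + 0 = 29260. Thus E[τ] = E[X_τ^2] − E[M_τ] = 29260 − 23716 = 5544 = 154(190 − 154) = 5544.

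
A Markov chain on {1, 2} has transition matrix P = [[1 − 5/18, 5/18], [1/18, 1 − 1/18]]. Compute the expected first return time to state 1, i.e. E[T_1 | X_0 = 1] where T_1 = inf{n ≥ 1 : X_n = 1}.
E[T_1 | X_0 = 1] = 1/π_1 = 6

For an irreducible recurrent Markov chain with stationary distribution π, E[T_i | X_0 = i] = 1/π_i (Kac's formula). Here π_1 = (1/18)/(5/18 + 1/18) = (1/18)/(1/3) = 1/6, so E[T_1 | X_0 = 1] = 1/π_1 = (5/18 + 1/18)/(1/18) = (1/3)/(1/18) = 6.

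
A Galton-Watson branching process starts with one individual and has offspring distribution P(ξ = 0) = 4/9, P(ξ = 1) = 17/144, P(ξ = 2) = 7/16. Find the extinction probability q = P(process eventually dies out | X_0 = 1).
q = 1

Mean offspring μ = 0·4/9 + 1·17/144 + 2·7/16 = 143/144 ≤ 1. For μ ≤ 1 with offspring not concentrated at 1, the Galton-Watson process goes extinct almost surely, so q = 1.
(Algebraic check: The pgf is f(s) = 4/9 + 17/144·s + 7/16·s². The extinction probability q is the smallest fixed point of f in [0, 1]. Setting s = f(s):
  7/16·s² + (17/144 − 1)·s + 4/9 = 0
  7/16·s² − (4/9 + 7/16)·s + 4/9 = 0
which factors as (s − 1)·(7/16·s − 4/9) = 0, giving roots s = 1 and s = (4/9)/(7/16) = 64/63. Since 64/63 ≥ 1, the smallest root in [0, 1] is s = 1.)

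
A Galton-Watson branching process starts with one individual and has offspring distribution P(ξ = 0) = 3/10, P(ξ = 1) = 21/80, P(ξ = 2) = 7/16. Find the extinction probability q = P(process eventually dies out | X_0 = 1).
q = 24/35

The pgf is f(s) = 3/10 + 21/80·s + 7/16·s². The extinction probability q is the smallest fixed point of f in [0, 1]. Setting s = f(s):
  7/16·s² + (21/80 − 1)·s + 3/10 = 0
  7/16·s² − (3/10 + 7/16)·s + 3/10 = 0
which factors as (s − 1)·(7/16·s − 3/10) = 0, giving roots s = 1 and s = (3/10)/(7/16) = 24/35.
Mean offspring μ = 21/80 + 2·7/16 = 91/80 > 1 (supercritical), so q < 1. The extinction probability is the smaller root: q = (3/10)/(7/16) = 24/35.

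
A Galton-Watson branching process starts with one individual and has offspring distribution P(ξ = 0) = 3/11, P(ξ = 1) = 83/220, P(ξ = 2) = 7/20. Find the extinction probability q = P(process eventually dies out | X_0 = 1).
q = 60/77

The pgf is f(s) = 3/11 + 83/220·s + 7/20·s². The extinction probability q is the smallest fixed point of f in [0, 1]. Setting s = f(s):
  7/20·s² + (83/220 − 1)·s + 3/11 = 0
  7/20·s² − (3/11 + 7/20)·s + 3/11 = 0
which factors as (s − 1)·(7/20·s − 3/11) = 0, giving roots s = 1 and s = (3/11)/(7/20) = 60/77.
Mean offspring μ = 83/220 + 2·7/20 = 237/220 > 1 (supercritical), so q < 1. The extinction probability is the smaller root: q = (3/11)/(7/20) = 60/77.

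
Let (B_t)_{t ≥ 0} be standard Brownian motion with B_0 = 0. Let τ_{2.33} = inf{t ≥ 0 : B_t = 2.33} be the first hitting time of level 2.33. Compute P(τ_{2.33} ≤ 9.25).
P(τ_{2.33} ≤ 9.25) = 2(1 − Φ(2.33/√9.25)) = 2(1 − Φ(0.7661)) ≈ 0.4436

By the reflection principle for standard BM, P(τ_b ≤ t) = 2 · P(B_t ≥ b). Since B_t ~ N(0, t), P(B_t ≥ 2.33) = 1 − Φ(2.33/√t) = 1 − Φ(2.33/√9.25) = 1 − Φ(0.7661) ≈ 0.22181. Doubling: P(τ_{2.33} ≤ 9.25) ≈ 2 · 0.22181 = 0.44362 ≈ 0.4436.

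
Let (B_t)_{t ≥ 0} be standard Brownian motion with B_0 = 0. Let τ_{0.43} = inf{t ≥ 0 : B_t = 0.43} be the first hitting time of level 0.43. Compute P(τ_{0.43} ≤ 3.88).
P(τ_{0.43} ≤ 3.88) = 2(1 − Φ(0.43/√3.88)) = 2(1 − Φ(0.2183)) ≈ 0.8272

By the reflection principle for standard BM, P(τ_b ≤ t) = 2 · P(B_t ≥ b). Since B_t ~ N(0, t), P(B_t ≥ 0.43) = 1 − Φ(0.43/√t) = 1 − Φ(0.43/√3.88) = 1 − Φ(0.2183) ≈ 0.41360. Doubling: P(τ_{0.43} ≤ 3.88) ≈ 2 · 0.41360 = 0.82720 ≈ 0.8272.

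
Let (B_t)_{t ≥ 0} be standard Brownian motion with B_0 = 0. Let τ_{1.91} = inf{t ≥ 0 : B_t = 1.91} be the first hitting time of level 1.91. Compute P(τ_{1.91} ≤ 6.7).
P(τ_{1.91} ≤ 6.7) = 2(1 − Φ(1.91/√6.7)) = 2(1 − Φ(0.7379)) ≈ 0.4606

By the reflection principle for standard BM, P(τ_b ≤ t) = 2 · P(B_t ≥ b). Since B_t ~ N(0, t), P(B_t ≥ 1.91) = 1 − Φ(1.91/√t) = 1 − Φ(1.91/√6.7) = 1 − Φ(0.7379) ≈ 0.23029. Doubling: P(τ_{1.91} ≤ 6.7) ≈ 2 · 0.23029 = 0.46058 ≈ 0.4606.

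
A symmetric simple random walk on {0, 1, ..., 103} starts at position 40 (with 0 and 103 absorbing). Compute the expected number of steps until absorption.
E[τ | X_0 = 40] = 2520

Let v_k = E[τ | X_0 = k]. Boundary: v_0 = v_103 = 0. Recurrence: v_k = 1 + (v_{k-1} + v_{k+1})/2 for 1 ≤ k ≤ 102. The particular solution to v_k − (v_{k-1} + v_{k+1})/2 = 1 is v_k = −k^2. Adding homogeneous solution A + B k and matching boundaries gives v_k = k (103 − k). Substituting k = 40: v_40 = 40 · 63 = 2520.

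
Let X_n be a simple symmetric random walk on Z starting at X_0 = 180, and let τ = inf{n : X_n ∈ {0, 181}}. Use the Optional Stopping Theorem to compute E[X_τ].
E[X_τ] = 180

X_n is a martingale and τ is a bounded-mean stopping time (indeed τ is finite a.s. with bounded expectation since the walk is in a bounded region). By the OST, E[X_τ] = E[X_0] = 180. Equivalently: E[X_τ] = 181 · P(hit 181 first) + 0 · P(hit 0 first) = 181 · (180/181) = 180.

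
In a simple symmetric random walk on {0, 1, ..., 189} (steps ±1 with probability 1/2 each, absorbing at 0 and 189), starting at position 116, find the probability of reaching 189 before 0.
P(hit 189 before 0) = 116/189

Let u_k = P(hit 189 before 0 | start at k). Then u_0 = 0, u_189 = 1, and u_k = u_{k-1}/2 + u_{k+1}/2 for 1 ≤ k ≤ 188. This harmonic recurrence is solved by u_k = k/189, giving u_116 = 116/189.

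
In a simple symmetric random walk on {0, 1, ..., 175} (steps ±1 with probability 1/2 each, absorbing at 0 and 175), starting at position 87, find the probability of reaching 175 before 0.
P(hit 175 before 0) = 87/175

Let u_k = P(hit 175 before 0 | start at k). Then u_0 = 0, u_175 = 1, and u_k = u_{k-1}/2 + u_{k+1}/2 for 1 ≤ k ≤ 174. This harmonic recurrence is solved by u_k = k/175, giving u_87 = 87/175.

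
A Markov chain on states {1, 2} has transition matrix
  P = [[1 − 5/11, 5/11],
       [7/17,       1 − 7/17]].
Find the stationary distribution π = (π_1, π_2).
π_1 = 77/162, π_2 = 85/162

Solve πP = π with π_1 + π_2 = 1. From πP = π: π_1 · (1 − 5/11) + π_2 · 7/17 = π_1 ⇒ π_2 · 7/17 = π_1 · 5/11 ⇒ π_2/π_1 = (5/11)/(7/17) = 85/77. Together with π_1 + π_2 = 1:
  π_1 = (7/17)/(5/11 + 7/17) = (7/17)/(162/187) = 77/162,
  π_2 = (5/11)/(5/11 + 7/17) = (5/11)/(162/187) = 85/162.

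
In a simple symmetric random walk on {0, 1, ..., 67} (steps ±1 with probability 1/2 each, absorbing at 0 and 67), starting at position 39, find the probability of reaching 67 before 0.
P(hit 67 before 0) = 39/67

Let u_k = P(hit 67 before 0 | start at k). Then u_0 = 0, u_67 = 1, and u_k = u_{k-1}/2 + u_{k+1}/2 for 1 ≤ k ≤ 66. This harmonic recurrence is solved by u_k = k/67, giving u_39 = 39/67.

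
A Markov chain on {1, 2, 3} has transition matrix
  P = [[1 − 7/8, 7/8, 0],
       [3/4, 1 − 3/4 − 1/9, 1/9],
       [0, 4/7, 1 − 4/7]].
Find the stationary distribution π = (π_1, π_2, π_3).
π = (216/517, 252/517, 49/517)

This is a birth-death chain on three states, which satisfies detailed balance: π_1 · P_{12} = π_2 · P_{21} and π_2 · P_{23} = π_3 · P_{32}.
From π_1 · 7/8 = π_2 · 3/4: π_2/π_1 = (7/8)/(3/4) = 7/6.
From π_2 · 1/9 = π_3 · 4/7: π_3/π_2 = (1/9)/(4/7) = 7/36.
Take π_1 proportional to 1; then unnormalized π = (1, 7/6, 49/216). Normalize by dividing by the sum 517/216:
  π = (216/517, 252/517, 49/517).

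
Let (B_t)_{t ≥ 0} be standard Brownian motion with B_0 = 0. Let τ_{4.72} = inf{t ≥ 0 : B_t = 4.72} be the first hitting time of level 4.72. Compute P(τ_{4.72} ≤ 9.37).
P(τ_{4.72} ≤ 9.37) = 2(1 − Φ(4.72/√9.37)) = 2(1 − Φ(1.5420)) ≈ 0.1231

By the reflection principle for standard BM, P(τ_b ≤ t) = 2 · P(B_t ≥ b). Since B_t ~ N(0, t), P(B_t ≥ 4.72) = 1 − Φ(4.72/√t) = 1 − Φ(4.72/√9.37) = 1 − Φ(1.5420) ≈ 0.06154. Doubling: P(τ_{4.72} ≤ 9.37) ≈ 2 · 0.06154 = 0.12308 ≈ 0.1231.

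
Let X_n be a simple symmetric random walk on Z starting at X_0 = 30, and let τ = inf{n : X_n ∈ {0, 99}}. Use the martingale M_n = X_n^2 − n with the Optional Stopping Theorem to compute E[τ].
E[τ] = 2070

M_n = X_n^2 − n is a martingale (since E[X_{n+1}^2 | F_n] = X_n^2 + 1). By OST (τ has finite mean in a bounded region), E[M_τ] = E[M_0] = X_0^2 − 0 = 30^2 = 900. Also E[M_τ] = E[X_τ^2] − E[τ]. The walk exits at 0 or 99, with P(hit 99 first) = 30/99, so E[X_τ^2] = 99^2 · 30/99 + 0 = 2970. Thus E[τ] = E[X_τ^2] − E[M_τ] = 2970 − 900 = 2070 = 30(99 − 30) = 2070.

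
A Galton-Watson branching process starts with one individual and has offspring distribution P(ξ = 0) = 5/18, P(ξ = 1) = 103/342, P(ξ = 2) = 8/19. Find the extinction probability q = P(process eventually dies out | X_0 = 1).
q = 95/144

The pgf is f(s) = 5/18 + 103/342·s + 8/19·s². The extinction probability q is the smallest fixed point of f in [0, 1]. Setting s = f(s):
  8/19·s² + (103/342 − 1)·s + 5/18 = 0
  8/19·s² − (5/18 + 8/19)·s + 5/18 = 0
which factors as (s − 1)·(8/19·s − 5/18) = 0, giving roots s = 1 and s = (5/18)/(8/19) = 95/144.
Mean offspring μ = 103/342 + 2·8/19 = 391/342 > 1 (supercritical), so q < 1. The extinction probability is the smaller root: q = (5/18)/(8/19) = 95/144.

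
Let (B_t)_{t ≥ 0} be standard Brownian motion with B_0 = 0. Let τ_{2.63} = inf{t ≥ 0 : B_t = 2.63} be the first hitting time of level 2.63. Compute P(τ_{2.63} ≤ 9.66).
P(τ_{2.63} ≤ 9.66) = 2(1 − Φ(2.63/√9.66)) = 2(1 − Φ(0.8462)) ≈ 0.3974

By the reflection principle for standard BM, P(τ_b ≤ t) = 2 · P(B_t ≥ b). Since B_t ~ N(0, t), P(B_t ≥ 2.63) = 1 − Φ(2.63/√t) = 1 − Φ(2.63/√9.66) = 1 − Φ(0.8462) ≈ 0.19872. Doubling: P(τ_{2.63} ≤ 9.66) ≈ 2 · 0.19872 = 0.39744 ≈ 0.3974.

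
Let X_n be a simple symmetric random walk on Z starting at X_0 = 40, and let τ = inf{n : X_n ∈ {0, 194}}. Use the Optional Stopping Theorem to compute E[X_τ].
E[X_τ] = 40

X_n is a martingale and τ is a bounded-mean stopping time (indeed τ is finite a.s. with bounded expectation since the walk is in a bounded region). By the OST, E[X_τ] = E[X_0] = 40. Equivalently: E[X_τ] = 194 · P(hit 194 first) + 0 · P(hit 0 first) = 194 · (40/194) = 40.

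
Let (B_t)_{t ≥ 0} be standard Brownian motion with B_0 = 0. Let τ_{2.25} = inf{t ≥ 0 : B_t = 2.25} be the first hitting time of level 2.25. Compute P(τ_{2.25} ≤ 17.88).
P(τ_{2.25} ≤ 17.88) = 2(1 − Φ(2.25/√17.88)) = 2(1 − Φ(0.5321)) ≈ 0.5947

By the reflection principle for standard BM, P(τ_b ≤ t) = 2 · P(B_t ≥ b). Since B_t ~ N(0, t), P(B_t ≥ 2.25) = 1 − Φ(2.25/√t) = 1 − Φ(2.25/√17.88) = 1 − Φ(0.5321) ≈ 0.29733. Doubling: P(τ_{2.25} ≤ 17.88) ≈ 2 · 0.29733 = 0.59466 ≈ 0.5947.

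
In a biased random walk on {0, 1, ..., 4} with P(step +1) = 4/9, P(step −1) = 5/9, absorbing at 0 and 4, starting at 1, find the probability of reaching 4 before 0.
P(hit 4 before 0) = (1 − (5/4)^1) / (1 − (5/4)^4) = 64/369

Let u_k denote P(reach 4 before 0 | start at k). Boundary: u_0 = 0, u_4 = 1. Recurrence: u_k = 4/9·u_{k+1} + 5/9·u_{k-1} for 1 ≤ k ≤ 3. Try u_k = A + B·r^k with r = q/p = (5/9)/(4/9) = 5/4. Substitution satisfies the recurrence; boundary conditions give:
  u_k = (1 − r^k) / (1 − r^N) = (1 − (5/4)^1) / (1 − (5/4)^4) = 64/369.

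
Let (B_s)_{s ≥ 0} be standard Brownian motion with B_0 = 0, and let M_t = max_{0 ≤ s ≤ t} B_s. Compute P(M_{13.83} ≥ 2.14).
P(M_{13.83} ≥ 2.14) = 2·P(B_{13.83} ≥ 2.14) = 2(1 − Φ(2.14/√13.83)) ≈ 0.5650

By the reflection principle for Brownian motion, P(M_t ≥ a) = 2 · P(B_t ≥ a) for a ≥ 0. Since B_t ~ N(0, t), P(B_t ≥ 2.14) = 1 − Φ(2.14/√t) = 1 − Φ(2.14/√13.83) = 1 − Φ(0.5754). So
  P(M_{13.83} ≥ 2.14) = 2(1 − Φ(0.5754)) ≈ 0.5650.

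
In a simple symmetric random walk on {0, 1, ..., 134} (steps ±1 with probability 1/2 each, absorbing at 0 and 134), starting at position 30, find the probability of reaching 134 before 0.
P(hit 134 before 0) = 30/134 = 15/67

Let u_k = P(hit 134 before 0 | start at k). Then u_0 = 0, u_134 = 1, and u_k = u_{k-1}/2 + u_{k+1}/2 for 1 ≤ k ≤ 133. This harmonic recurrence is solved by u_k = k/134, giving u_30 = 30/134 = 15/67.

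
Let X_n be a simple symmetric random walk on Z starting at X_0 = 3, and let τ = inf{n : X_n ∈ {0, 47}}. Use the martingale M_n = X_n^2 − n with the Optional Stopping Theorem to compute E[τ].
E[τ] = 132

M_n = X_n^2 − n is a martingale (since E[X_{n+1}^2 | F_n] = X_n^2 + 1). By OST (τ has finite mean in a bounded region), E[M_τ] = E[M_0] = X_0^2 − 0 = 3^2 = 9. Also E[M_τ] = E[X_τ^2] − E[τ]. The walk exits at 0 or 47, with P(hit 47 first) = 3/47, so E[X_τ^2] = 47^2 · 3/47 + 0 = 141. Thus E[τ] = E[X_τ^2] − E[M_τ] = 141 − 9 = 132 = 3(47 − 3) = 132.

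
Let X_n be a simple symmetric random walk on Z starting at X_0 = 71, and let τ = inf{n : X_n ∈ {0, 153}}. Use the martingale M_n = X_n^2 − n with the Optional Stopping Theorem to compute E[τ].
E[τ] = 5822

M_n = X_n^2 − n is a martingale (since E[X_{n+1}^2 | F_n] = X_n^2 + 1). By OST (τ has finite mean in a bounded region), E[M_τ] = E[M_0] = X_0^2 − 0 = 71^2 = 5041. Also E[M_τ] = E[X_τ^2] − E[τ]. The walk exits at 0 or 153, with P(hit 153 first) = 71/153, so E[X_τ^2] = 153^2 · 71/153 + 0 = 10863. Thus E[τ] = E[X_τ^2] − E[M_τ] = 10863 − 5041 = 5822 = 71(153 − 71) = 5822.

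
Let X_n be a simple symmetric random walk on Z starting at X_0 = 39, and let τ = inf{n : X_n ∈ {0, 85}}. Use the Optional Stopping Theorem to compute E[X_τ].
E[X_τ] = 39

X_n is a martingale and τ is a bounded-mean stopping time (indeed τ is finite a.s. with bounded expectation since the walk is in a bounded region). By the OST, E[X_τ] = E[X_0] = 39. Equivalently: E[X_τ] = 85 · P(hit 85 first) + 0 · P(hit 0 first) = 85 · (39/85) = 39.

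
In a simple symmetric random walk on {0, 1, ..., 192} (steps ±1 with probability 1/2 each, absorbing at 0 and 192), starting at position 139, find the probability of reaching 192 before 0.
P(hit 192 before 0) = 139/192

Let u_k = P(hit 192 before 0 | start at k). Then u_0 = 0, u_192 = 1, and u_k = u_{k-1}/2 + u_{k+1}/2 for 1 ≤ k ≤ 191. This harmonic recurrence is solved by u_k = k/192, giving u_139 = 139/192.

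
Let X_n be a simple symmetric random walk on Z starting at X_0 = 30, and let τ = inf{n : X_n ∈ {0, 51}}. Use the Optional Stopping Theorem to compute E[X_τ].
E[X_τ] = 30

X_n is a martingale and τ is a bounded-mean stopping time (indeed τ is finite a.s. with bounded expectation since the walk is in a bounded region). By the OST, E[X_τ] = E[X_0] = 30. Equivalently: E[X_τ] = 51 · P(hit 51 first) + 0 · P(hit 0 first) = 51 · (30/51) = 30.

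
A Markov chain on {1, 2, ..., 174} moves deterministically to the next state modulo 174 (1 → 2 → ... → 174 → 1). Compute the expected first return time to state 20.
E[T_20 | X_0 = 20] = 174

The chain cycles deterministically, so starting at state 20 it returns in exactly 174 steps. Equivalently, the stationary distribution is uniform π_j = 1/174 for every state j, so by Kac's formula E[T_20] = 1/π_20 = 174.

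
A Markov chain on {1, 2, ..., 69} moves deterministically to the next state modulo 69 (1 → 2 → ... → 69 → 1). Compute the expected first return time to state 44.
E[T_44 | X_0 = 44] = 69

The chain cycles deterministically, so starting at state 44 it returns in exactly 69 steps. Equivalently, the stationary distribution is uniform π_j = 1/69 for every state j, so by Kac's formula E[T_44] = 1/π_44 = 69.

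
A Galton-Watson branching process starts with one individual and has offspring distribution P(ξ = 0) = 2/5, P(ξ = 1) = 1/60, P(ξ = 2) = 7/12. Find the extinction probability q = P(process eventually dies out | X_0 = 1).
q = 24/35

The pgf is f(s) = 2/5 + 1/60·s + 7/12·s². The extinction probability q is the smallest fixed point of f in [0, 1]. Setting s = f(s):
  7/12·s² + (1/60 − 1)·s + 2/5 = 0
  7/12·s² − (2/5 + 7/12)·s + 2/5 = 0
which factors as (s − 1)·(7/12·s − 2/5) = 0, giving roots s = 1 and s = (2/5)/(7/12) = 24/35.
Mean offspring μ = 1/60 + 2·7/12 = 71/60 > 1 (supercritical), so q < 1. The extinction probability is the smaller root: q = (2/5)/(7/12) = 24/35.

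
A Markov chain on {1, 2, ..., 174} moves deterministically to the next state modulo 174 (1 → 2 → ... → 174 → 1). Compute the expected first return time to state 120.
E[T_120 | X_0 = 120] = 174

The chain cycles deterministically, so starting at state 120 it returns in exactly 174 steps. Equivalently, the stationary distribution is uniform π_j = 1/174 for every state j, so by Kac's formula E[T_120] = 1/π_120 = 174.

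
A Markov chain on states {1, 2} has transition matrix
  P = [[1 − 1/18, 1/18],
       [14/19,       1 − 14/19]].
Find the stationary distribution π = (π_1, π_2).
π_1 = 252/271, π_2 = 19/271

Solve πP = π with π_1 + π_2 = 1. From πP = π: π_1 · (1 − 1/18) + π_2 · 14/19 = π_1 ⇒ π_2 · 14/19 = π_1 · 1/18 ⇒ π_2/π_1 = (1/18)/(14/19) = 19/252. Together with π_1 + π_2 = 1:
  π_1 = (14/19)/(1/18 + 14/19) = (14/19)/(271/342) = 252/271,
  π_2 = (1/18)/(1/18 + 14/19) = (1/18)/(271/342) = 19/271.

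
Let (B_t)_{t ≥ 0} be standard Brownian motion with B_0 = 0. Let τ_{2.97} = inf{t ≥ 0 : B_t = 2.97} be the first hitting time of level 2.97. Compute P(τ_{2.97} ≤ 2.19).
P(τ_{2.97} ≤ 2.19) = 2(1 − Φ(2.97/√2.19)) = 2(1 − Φ(2.0069)) ≈ 0.0448

By the reflection principle for standard BM, P(τ_b ≤ t) = 2 · P(B_t ≥ b). Since B_t ~ N(0, t), P(B_t ≥ 2.97) = 1 − Φ(2.97/√t) = 1 − Φ(2.97/√2.19) = 1 − Φ(2.0069) ≈ 0.02238. Doubling: P(τ_{2.97} ≤ 2.19) ≈ 2 · 0.02238 = 0.04476 ≈ 0.0448.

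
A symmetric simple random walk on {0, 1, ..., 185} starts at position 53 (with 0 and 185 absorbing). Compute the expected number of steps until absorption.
E[τ | X_0 = 53] = 6996

Let v_k = E[τ | X_0 = k]. Boundary: v_0 = v_185 = 0. Recurrence: v_k = 1 + (v_{k-1} + v_{k+1})/2 for 1 ≤ k ≤ 184. The particular solution to v_k − (v_{k-1} + v_{k+1})/2 = 1 is v_k = −k^2. Adding homogeneous solution A + B k and matching boundaries gives v_k = k (185 − k). Substituting k = 53: v_53 = 53 · 132 = 6996.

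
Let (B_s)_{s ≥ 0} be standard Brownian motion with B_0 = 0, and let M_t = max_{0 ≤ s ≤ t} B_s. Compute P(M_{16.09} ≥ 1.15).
P(M_{16.09} ≥ 1.15) = 2·P(B_{16.09} ≥ 1.15) = 2(1 − Φ(1.15/√16.09)) ≈ 0.7743

By the reflection principle for Brownian motion, P(M_t ≥ a) = 2 · P(B_t ≥ a) for a ≥ 0. Since B_t ~ N(0, t), P(B_t ≥ 1.15) = 1 − Φ(1.15/√t) = 1 − Φ(1.15/√16.09) = 1 − Φ(0.2867). So
  P(M_{16.09} ≥ 1.15) = 2(1 − Φ(0.2867)) ≈ 0.7743.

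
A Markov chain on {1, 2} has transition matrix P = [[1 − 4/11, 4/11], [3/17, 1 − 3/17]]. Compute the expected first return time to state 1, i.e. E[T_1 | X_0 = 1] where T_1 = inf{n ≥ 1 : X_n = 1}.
E[T_1 | X_0 = 1] = 1/π_1 = 101/33

For an irreducible recurrent Markov chain with stationary distribution π, E[T_i | X_0 = i] = 1/π_i (Kac's formula). Here π_1 = (3/17)/(4/11 + 3/17) = (3/17)/(101/187) = 33/101, so E[T_1 | X_0 = 1] = 1/π_1 = (4/11 + 3/17)/(3/17) = (101/187)/(3/17) = 101/33.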